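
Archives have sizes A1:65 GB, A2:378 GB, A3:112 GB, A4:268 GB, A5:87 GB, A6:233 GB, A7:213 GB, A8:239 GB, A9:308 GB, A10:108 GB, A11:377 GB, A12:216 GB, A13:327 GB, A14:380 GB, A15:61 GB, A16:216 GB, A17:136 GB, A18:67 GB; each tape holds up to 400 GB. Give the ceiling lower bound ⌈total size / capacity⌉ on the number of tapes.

10 tapes

Total size = 65 + 378 + 112 + 268 + 87 + 233 + 213 + 239 + 308 + 108 + 377 + 216 + 327 + 380 + 61 + 216 + 136 + 67 = 3791 GB.
⌈3791 / 400⌉ = 10.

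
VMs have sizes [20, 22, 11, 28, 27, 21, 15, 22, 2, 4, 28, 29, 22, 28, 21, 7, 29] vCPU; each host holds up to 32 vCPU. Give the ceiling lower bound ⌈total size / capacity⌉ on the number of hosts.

Total size = 20 + 22 + 11 + 28 + 27 + 21 + 15 + 22 + 2 + 4 + 28 + 29 + 22 + 28 + 21 + 7 + 29 = 336 vCPU.
⌈336 / 32⌉ = 11.

11 hosts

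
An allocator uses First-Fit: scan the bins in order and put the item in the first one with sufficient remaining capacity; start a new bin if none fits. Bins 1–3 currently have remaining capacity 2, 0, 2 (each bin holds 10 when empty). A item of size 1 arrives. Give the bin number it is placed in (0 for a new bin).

1

Bins with room: bin 1 (2), bin 3 (2).
The first with room is bin 1.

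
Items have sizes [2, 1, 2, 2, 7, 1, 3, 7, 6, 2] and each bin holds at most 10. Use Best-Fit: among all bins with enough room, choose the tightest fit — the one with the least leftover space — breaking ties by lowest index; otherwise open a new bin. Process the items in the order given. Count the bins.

2 → bin 1 (remaining 8)
1 → bin 1 (remaining 7)
2 → bin 1 (remaining 5)
2 → bin 1 (remaining 3)
7 → bin 2 (remaining 3)
1 → bin 1 (remaining 2)
3 → bin 2 (remaining 0)
7 → bin 3 (remaining 3)
6 → bin 4 (remaining 4)
2 → bin 1 (remaining 0)

4 bins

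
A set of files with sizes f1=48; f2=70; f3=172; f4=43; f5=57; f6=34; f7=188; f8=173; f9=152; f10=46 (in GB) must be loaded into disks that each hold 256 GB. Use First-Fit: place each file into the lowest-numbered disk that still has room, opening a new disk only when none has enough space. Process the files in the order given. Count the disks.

5 disks

disk 1: place f1 (48 GB), 208 GB left
disk 1: place f2 (70 GB), 138 GB left
disk 2: place f3 (172 GB), 84 GB left
disk 1: place f4 (43 GB), 95 GB left
disk 1: place f5 (57 GB), 38 GB left
disk 1: place f6 (34 GB), 4 GB left
disk 3: place f7 (188 GB), 68 GB left
disk 4: place f8 (173 GB), 83 GB left
disk 5: place f9 (152 GB), 104 GB left
disk 2: place f10 (46 GB), 38 GB left
Final disks: [48,70,43,57,34] [172,46] [188] [173] [152].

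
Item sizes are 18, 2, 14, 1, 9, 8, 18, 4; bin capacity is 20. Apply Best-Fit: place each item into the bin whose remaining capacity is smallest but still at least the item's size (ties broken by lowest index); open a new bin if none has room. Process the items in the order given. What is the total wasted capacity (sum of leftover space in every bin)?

6

Put 18 in bin 1; 2 remain.
Put 2 in bin 1; 0 remain.
Put 14 in bin 2; 6 remain.
Put 1 in bin 2; 5 remain.
Put 9 in bin 3; 11 remain.
Put 8 in bin 3; 3 remain.
Put 18 in bin 4; 2 remain.
Put 4 in bin 2; 1 remain.
4 bins × 20 = 80; used 74; unused 6.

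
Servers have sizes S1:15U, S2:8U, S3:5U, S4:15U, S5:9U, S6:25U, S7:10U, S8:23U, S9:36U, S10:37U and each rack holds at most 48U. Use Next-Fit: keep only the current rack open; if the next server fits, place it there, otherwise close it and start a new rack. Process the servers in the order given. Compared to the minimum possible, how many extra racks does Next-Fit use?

1

Next-Fit: [15,8,5,15] [9,25,10] [23] [36] [37] → 5 racks.
Total size 183U; any packing needs at least ⌈183/48⌉ = 4 racks.
An optimal packing achieves that bound: [37,10] [36,9] [25,23] [15,15,8,5] → 4 racks.
Excess: 5 − 4 = 1.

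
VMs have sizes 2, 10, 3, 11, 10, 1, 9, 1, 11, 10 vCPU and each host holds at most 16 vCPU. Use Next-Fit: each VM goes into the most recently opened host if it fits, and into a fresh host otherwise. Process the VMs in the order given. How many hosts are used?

2 vCPU → host 1 (remaining 14 vCPU)
10 vCPU → host 1 (remaining 4 vCPU)
3 vCPU → host 1 (remaining 1 vCPU)
11 vCPU → host 2 (remaining 5 vCPU)
10 vCPU → host 3 (remaining 6 vCPU)
1 vCPU → host 3 (remaining 5 vCPU)
9 vCPU → host 4 (remaining 7 vCPU)
1 vCPU → host 4 (remaining 6 vCPU)
11 vCPU → host 5 (remaining 5 vCPU)
10 vCPU → host 6 (remaining 6 vCPU)

6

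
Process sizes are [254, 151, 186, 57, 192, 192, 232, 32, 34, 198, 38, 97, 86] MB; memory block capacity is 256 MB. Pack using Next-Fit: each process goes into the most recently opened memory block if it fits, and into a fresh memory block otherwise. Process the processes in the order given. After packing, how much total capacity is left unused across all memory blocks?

555

Put 254 MB in memory block 1; 2 MB remain.
Put 151 MB in memory block 2; 105 MB remain.
Put 186 MB in memory block 3; 70 MB remain.
Put 57 MB in memory block 3; 13 MB remain.
Put 192 MB in memory block 4; 64 MB remain.
Put 192 MB in memory block 5; 64 MB remain.
Put 232 MB in memory block 6; 24 MB remain.
Put 32 MB in memory block 7; 224 MB remain.
Put 34 MB in memory block 7; 190 MB remain.
Put 198 MB in memory block 8; 58 MB remain.
Put 38 MB in memory block 8; 20 MB remain.
Put 97 MB in memory block 9; 159 MB remain.
Put 86 MB in memory block 9; 73 MB remain.
9 memory blocks × 256 MB = 2304 MB; used 1749 MB; unused 555 MB.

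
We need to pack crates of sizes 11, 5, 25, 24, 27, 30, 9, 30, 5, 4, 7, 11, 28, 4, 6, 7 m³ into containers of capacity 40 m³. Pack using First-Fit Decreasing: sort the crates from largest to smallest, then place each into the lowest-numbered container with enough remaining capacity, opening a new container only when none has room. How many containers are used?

Sorted descending: 30, 30, 28, 27, 25, 24, 11, 11, 9, 7, 7, 6, 5, 5, 4, 4.
30 m³ → container 1 (remaining 10 m³)
30 m³ → container 2 (remaining 10 m³)
28 m³ → container 3 (remaining 12 m³)
27 m³ → container 4 (remaining 13 m³)
25 m³ → container 5 (remaining 15 m³)
24 m³ → container 6 (remaining 16 m³)
11 m³ → container 3 (remaining 1 m³)
11 m³ → container 4 (remaining 2 m³)
9 m³ → container 1 (remaining 1 m³)
7 m³ → container 2 (remaining 3 m³)
7 m³ → container 5 (remaining 8 m³)
6 m³ → container 5 (remaining 2 m³)
5 m³ → container 6 (remaining 11 m³)
5 m³ → container 6 (remaining 6 m³)
4 m³ → container 6 (remaining 2 m³)
4 m³ → container 7 (remaining 36 m³)
Final containers: [30,9] [30,7] [28,11] [27,11] [25,7,6] [24,5,5,4] [4].

7 containers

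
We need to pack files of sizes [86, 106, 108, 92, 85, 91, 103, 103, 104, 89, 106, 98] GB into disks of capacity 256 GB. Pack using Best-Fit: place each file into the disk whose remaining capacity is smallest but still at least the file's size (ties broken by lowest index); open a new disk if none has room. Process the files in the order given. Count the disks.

disk 1: place 86 GB, 170 GB left
disk 1: place 106 GB, 64 GB left
disk 2: place 108 GB, 148 GB left
disk 2: place 92 GB, 56 GB left
disk 3: place 85 GB, 171 GB left
disk 3: place 91 GB, 80 GB left
disk 4: place 103 GB, 153 GB left
disk 4: place 103 GB, 50 GB left
disk 5: place 104 GB, 152 GB left
disk 5: place 89 GB, 63 GB left
disk 6: place 106 GB, 150 GB left
disk 6: place 98 GB, 52 GB left

6 disks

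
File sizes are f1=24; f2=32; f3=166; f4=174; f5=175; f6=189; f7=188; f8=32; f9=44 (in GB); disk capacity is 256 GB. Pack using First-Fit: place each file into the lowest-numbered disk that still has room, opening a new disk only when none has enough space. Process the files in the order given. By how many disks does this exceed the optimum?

0

First-Fit: [24,32,166,32] [174,44] [175] [189] [188] → 5 disks.
5 files exceed 128 GB (half the capacity), and no two of those can share a disk, so at least 5 disks are needed.
So 5 is already optimal.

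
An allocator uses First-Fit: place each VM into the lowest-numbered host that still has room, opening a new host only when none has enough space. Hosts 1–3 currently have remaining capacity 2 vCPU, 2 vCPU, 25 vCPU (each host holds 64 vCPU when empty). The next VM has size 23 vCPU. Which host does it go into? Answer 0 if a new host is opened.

3

Hosts with room: host 3 (25 vCPU).
The first with room is host 3.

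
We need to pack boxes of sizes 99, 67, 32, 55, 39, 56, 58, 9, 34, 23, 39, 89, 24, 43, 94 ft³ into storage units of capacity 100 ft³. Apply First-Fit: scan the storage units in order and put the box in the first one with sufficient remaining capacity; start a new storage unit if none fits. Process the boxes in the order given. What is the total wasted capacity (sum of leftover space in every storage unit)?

storage unit 1: place 99 ft³, 1 ft³ left
storage unit 2: place 67 ft³, 33 ft³ left
storage unit 2: place 32 ft³, 1 ft³ left
storage unit 3: place 55 ft³, 45 ft³ left
storage unit 3: place 39 ft³, 6 ft³ left
storage unit 4: place 56 ft³, 44 ft³ left
storage unit 5: place 58 ft³, 42 ft³ left
storage unit 4: place 9 ft³, 35 ft³ left
storage unit 4: place 34 ft³, 1 ft³ left
storage unit 5: place 23 ft³, 19 ft³ left
storage unit 6: place 39 ft³, 61 ft³ left
storage unit 7: place 89 ft³, 11 ft³ left
storage unit 6: place 24 ft³, 37 ft³ left
storage unit 8: place 43 ft³, 57 ft³ left
storage unit 9: place 94 ft³, 6 ft³ left
9 storage units × 100 ft³ = 900 ft³; used 761 ft³; unused 139 ft³.

139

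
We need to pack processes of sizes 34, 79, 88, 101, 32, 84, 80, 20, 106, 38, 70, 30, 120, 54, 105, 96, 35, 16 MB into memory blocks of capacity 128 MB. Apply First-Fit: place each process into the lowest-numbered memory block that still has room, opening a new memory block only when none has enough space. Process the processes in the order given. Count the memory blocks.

11

memory block 1: place 34 MB, 94 MB left
memory block 1: place 79 MB, 15 MB left
memory block 2: place 88 MB, 40 MB left
memory block 3: place 101 MB, 27 MB left
memory block 2: place 32 MB, 8 MB left
memory block 4: place 84 MB, 44 MB left
memory block 5: place 80 MB, 48 MB left
memory block 3: place 20 MB, 7 MB left
memory block 6: place 106 MB, 22 MB left
memory block 4: place 38 MB, 6 MB left
memory block 7: place 70 MB, 58 MB left
memory block 5: place 30 MB, 18 MB left
memory block 8: place 120 MB, 8 MB left
memory block 7: place 54 MB, 4 MB left
memory block 9: place 105 MB, 23 MB left
memory block 10: place 96 MB, 32 MB left
memory block 11: place 35 MB, 93 MB left
memory block 5: place 16 MB, 2 MB left
Final memory blocks: [34,79] [88,32] [101,20] [84,38] [80,30,16] [106] [70,54] [120] [105] [96] [35].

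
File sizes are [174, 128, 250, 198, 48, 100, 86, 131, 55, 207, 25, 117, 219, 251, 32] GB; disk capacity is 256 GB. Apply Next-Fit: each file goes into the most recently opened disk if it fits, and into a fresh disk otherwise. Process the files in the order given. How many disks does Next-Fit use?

11

disk 1: place 174 GB, 82 GB left
disk 2: place 128 GB, 128 GB left
disk 3: place 250 GB, 6 GB left
disk 4: place 198 GB, 58 GB left
disk 4: place 48 GB, 10 GB left
disk 5: place 100 GB, 156 GB left
disk 5: place 86 GB, 70 GB left
disk 6: place 131 GB, 125 GB left
disk 6: place 55 GB, 70 GB left
disk 7: place 207 GB, 49 GB left
disk 7: place 25 GB, 24 GB left
disk 8: place 117 GB, 139 GB left
disk 9: place 219 GB, 37 GB left
disk 10: place 251 GB, 5 GB left
disk 11: place 32 GB, 224 GB left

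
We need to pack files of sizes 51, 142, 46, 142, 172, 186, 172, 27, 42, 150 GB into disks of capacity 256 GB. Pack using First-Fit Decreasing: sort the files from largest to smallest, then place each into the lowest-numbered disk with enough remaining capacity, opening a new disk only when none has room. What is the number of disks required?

Sorted descending: 186, 172, 172, 150, 142, 142, 51, 46, 42, 27.
Put 186 GB in disk 1; 70 GB remain.
Put 172 GB in disk 2; 84 GB remain.
Put 172 GB in disk 3; 84 GB remain.
Put 150 GB in disk 4; 106 GB remain.
Put 142 GB in disk 5; 114 GB remain.
Put 142 GB in disk 6; 114 GB remain.
Put 51 GB in disk 1; 19 GB remain.
Put 46 GB in disk 2; 38 GB remain.
Put 42 GB in disk 3; 42 GB remain.
Put 27 GB in disk 2; 11 GB remain.
Final disks: [186,51] [172,46,27] [172,42] [150] [142] [142].

6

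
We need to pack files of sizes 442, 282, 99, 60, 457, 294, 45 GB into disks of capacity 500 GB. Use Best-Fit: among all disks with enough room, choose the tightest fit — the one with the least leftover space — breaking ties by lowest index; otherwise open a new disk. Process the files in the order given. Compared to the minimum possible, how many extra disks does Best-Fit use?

Best-Fit: [442,45] [282,99,60] [457] [294] → 4 disks.
Total size 1679 GB; any packing needs at least ⌈1679/500⌉ = 4 disks.
So 4 is already optimal.

0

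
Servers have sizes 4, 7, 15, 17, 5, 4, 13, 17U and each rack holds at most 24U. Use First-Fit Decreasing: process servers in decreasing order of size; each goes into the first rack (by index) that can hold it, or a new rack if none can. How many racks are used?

Sorted descending: 17, 17, 15, 13, 7, 5, 4, 4.
17U → rack 1 (remaining 7U)
17U → rack 2 (remaining 7U)
15U → rack 3 (remaining 9U)
13U → rack 4 (remaining 11U)
7U → rack 1 (remaining 0U)
5U → rack 2 (remaining 2U)
4U → rack 3 (remaining 5U)
4U → rack 3 (remaining 1U)
Final racks: [17,7] [17,5] [15,4,4] [13].

4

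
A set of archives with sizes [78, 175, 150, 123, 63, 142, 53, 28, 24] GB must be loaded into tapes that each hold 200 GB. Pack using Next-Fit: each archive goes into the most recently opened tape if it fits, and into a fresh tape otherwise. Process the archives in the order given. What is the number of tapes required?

78 GB → tape 1 (remaining 122 GB)
175 GB → tape 2 (remaining 25 GB)
150 GB → tape 3 (remaining 50 GB)
123 GB → tape 4 (remaining 77 GB)
63 GB → tape 4 (remaining 14 GB)
142 GB → tape 5 (remaining 58 GB)
53 GB → tape 5 (remaining 5 GB)
28 GB → tape 6 (remaining 172 GB)
24 GB → tape 6 (remaining 148 GB)

6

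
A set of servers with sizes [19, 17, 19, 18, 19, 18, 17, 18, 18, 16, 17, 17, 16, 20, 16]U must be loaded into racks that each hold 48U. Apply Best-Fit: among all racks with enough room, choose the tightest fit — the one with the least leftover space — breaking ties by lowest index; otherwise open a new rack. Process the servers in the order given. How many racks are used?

8

rack 1: place 19U, 29U left
rack 1: place 17U, 12U left
rack 2: place 19U, 29U left
rack 2: place 18U, 11U left
rack 3: place 19U, 29U left
rack 3: place 18U, 11U left
rack 4: place 17U, 31U left
rack 4: place 18U, 13U left
rack 5: place 18U, 30U left
rack 5: place 16U, 14U left
rack 6: place 17U, 31U left
rack 6: place 17U, 14U left
rack 7: place 16U, 32U left
rack 7: place 20U, 12U left
rack 8: place 16U, 32U left
Final racks: [19,17] [19,18] [19,18] [17,18] [18,16] [17,17] [16,20] [16].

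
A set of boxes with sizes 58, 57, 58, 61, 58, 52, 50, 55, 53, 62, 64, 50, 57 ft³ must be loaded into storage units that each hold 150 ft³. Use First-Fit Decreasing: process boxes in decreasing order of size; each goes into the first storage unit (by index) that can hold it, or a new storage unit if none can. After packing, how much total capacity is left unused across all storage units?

Sorted descending: 64, 62, 61, 58, 58, 58, 57, 57, 55, 53, 52, 50, 50.
storage unit 1: place 64 ft³, 86 ft³ left
storage unit 1: place 62 ft³, 24 ft³ left
storage unit 2: place 61 ft³, 89 ft³ left
storage unit 2: place 58 ft³, 31 ft³ left
storage unit 3: place 58 ft³, 92 ft³ left
storage unit 3: place 58 ft³, 34 ft³ left
storage unit 4: place 57 ft³, 93 ft³ left
storage unit 4: place 57 ft³, 36 ft³ left
storage unit 5: place 55 ft³, 95 ft³ left
storage unit 5: place 53 ft³, 42 ft³ left
storage unit 6: place 52 ft³, 98 ft³ left
storage unit 6: place 50 ft³, 48 ft³ left
storage unit 7: place 50 ft³, 100 ft³ left
7 storage units × 150 ft³ = 1050 ft³; used 735 ft³; unused 315 ft³.

315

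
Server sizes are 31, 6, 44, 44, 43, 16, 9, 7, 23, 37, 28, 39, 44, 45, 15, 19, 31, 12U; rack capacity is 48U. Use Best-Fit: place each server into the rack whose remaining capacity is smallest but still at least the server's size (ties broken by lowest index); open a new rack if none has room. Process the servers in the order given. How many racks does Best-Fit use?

Put 31U in rack 1; 17U remain.
Put 6U in rack 1; 11U remain.
Put 44U in rack 2; 4U remain.
Put 44U in rack 3; 4U remain.
Put 43U in rack 4; 5U remain.
Put 16U in rack 5; 32U remain.
Put 9U in rack 1; 2U remain.
Put 7U in rack 5; 25U remain.
Put 23U in rack 5; 2U remain.
Put 37U in rack 6; 11U remain.
Put 28U in rack 7; 20U remain.
Put 39U in rack 8; 9U remain.
Put 44U in rack 9; 4U remain.
Put 45U in rack 10; 3U remain.
Put 15U in rack 7; 5U remain.
Put 19U in rack 11; 29U remain.
Put 31U in rack 12; 17U remain.
Put 12U in rack 12; 5U remain.
Final racks: [31,6,9] [44] [44] [43] [16,7,23] [37] [28,15] [39] [44] [45] [19] [31,12].

12 racks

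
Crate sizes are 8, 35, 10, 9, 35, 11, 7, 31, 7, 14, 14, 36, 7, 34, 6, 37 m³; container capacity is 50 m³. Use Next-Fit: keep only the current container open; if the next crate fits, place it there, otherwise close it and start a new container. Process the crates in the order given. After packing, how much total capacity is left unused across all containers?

99

Put 8 m³ in container 1; 42 m³ remain.
Put 35 m³ in container 1; 7 m³ remain.
Put 10 m³ in container 2; 40 m³ remain.
Put 9 m³ in container 2; 31 m³ remain.
Put 35 m³ in container 3; 15 m³ remain.
Put 11 m³ in container 3; 4 m³ remain.
Put 7 m³ in container 4; 43 m³ remain.
Put 31 m³ in container 4; 12 m³ remain.
Put 7 m³ in container 4; 5 m³ remain.
Put 14 m³ in container 5; 36 m³ remain.
Put 14 m³ in container 5; 22 m³ remain.
Put 36 m³ in container 6; 14 m³ remain.
Put 7 m³ in container 6; 7 m³ remain.
Put 34 m³ in container 7; 16 m³ remain.
Put 6 m³ in container 7; 10 m³ remain.
Put 37 m³ in container 8; 13 m³ remain.
8 containers × 50 m³ = 400 m³; used 301 m³; unused 99 m³.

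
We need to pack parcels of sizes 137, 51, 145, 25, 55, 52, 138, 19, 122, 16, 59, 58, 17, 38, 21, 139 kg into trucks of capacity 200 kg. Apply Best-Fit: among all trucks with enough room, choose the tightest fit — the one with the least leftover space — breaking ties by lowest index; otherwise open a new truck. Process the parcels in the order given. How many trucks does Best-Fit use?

137 kg → truck 1 (remaining 63 kg)
51 kg → truck 1 (remaining 12 kg)
145 kg → truck 2 (remaining 55 kg)
25 kg → truck 2 (remaining 30 kg)
55 kg → truck 3 (remaining 145 kg)
52 kg → truck 3 (remaining 93 kg)
138 kg → truck 4 (remaining 62 kg)
19 kg → truck 2 (remaining 11 kg)
122 kg → truck 5 (remaining 78 kg)
16 kg → truck 4 (remaining 46 kg)
59 kg → truck 5 (remaining 19 kg)
58 kg → truck 3 (remaining 35 kg)
17 kg → truck 5 (remaining 2 kg)
38 kg → truck 4 (remaining 8 kg)
21 kg → truck 3 (remaining 14 kg)
139 kg → truck 6 (remaining 61 kg)
Final trucks: [137,51] [145,25,19] [55,52,58,21] [138,16,38] [122,59,17] [139].

6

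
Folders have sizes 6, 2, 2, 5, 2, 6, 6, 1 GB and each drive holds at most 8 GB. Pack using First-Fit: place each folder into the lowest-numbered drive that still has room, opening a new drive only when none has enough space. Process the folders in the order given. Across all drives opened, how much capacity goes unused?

2

Put 6 GB in drive 1; 2 GB remain.
Put 2 GB in drive 1; 0 GB remain.
Put 2 GB in drive 2; 6 GB remain.
Put 5 GB in drive 2; 1 GB remain.
Put 2 GB in drive 3; 6 GB remain.
Put 6 GB in drive 3; 0 GB remain.
Put 6 GB in drive 4; 2 GB remain.
Put 1 GB in drive 2; 0 GB remain.
4 drives × 8 GB = 32 GB; used 30 GB; unused 2 GB.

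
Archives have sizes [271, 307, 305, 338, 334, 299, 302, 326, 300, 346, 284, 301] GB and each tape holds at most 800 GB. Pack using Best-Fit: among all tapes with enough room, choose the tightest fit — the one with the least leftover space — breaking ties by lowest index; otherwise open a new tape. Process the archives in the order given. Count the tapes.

6

271 GB → tape 1 (remaining 529 GB)
307 GB → tape 1 (remaining 222 GB)
305 GB → tape 2 (remaining 495 GB)
338 GB → tape 2 (remaining 157 GB)
334 GB → tape 3 (remaining 466 GB)
299 GB → tape 3 (remaining 167 GB)
302 GB → tape 4 (remaining 498 GB)
326 GB → tape 4 (remaining 172 GB)
300 GB → tape 5 (remaining 500 GB)
346 GB → tape 5 (remaining 154 GB)
284 GB → tape 6 (remaining 516 GB)
301 GB → tape 6 (remaining 215 GB)
Final tapes: [271,307] [305,338] [334,299] [302,326] [300,346] [284,301].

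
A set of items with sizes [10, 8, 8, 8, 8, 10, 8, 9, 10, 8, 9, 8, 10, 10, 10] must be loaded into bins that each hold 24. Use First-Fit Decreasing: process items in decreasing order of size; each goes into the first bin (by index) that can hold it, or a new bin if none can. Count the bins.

Sorted descending: 10, 10, 10, 10, 10, 10, 9, 9, 8, 8, 8, 8, 8, 8, 8.
10 → bin 1 (remaining 14)
10 → bin 1 (remaining 4)
10 → bin 2 (remaining 14)
10 → bin 2 (remaining 4)
10 → bin 3 (remaining 14)
10 → bin 3 (remaining 4)
9 → bin 4 (remaining 15)
9 → bin 4 (remaining 6)
8 → bin 5 (remaining 16)
8 → bin 5 (remaining 8)
8 → bin 5 (remaining 0)
8 → bin 6 (remaining 16)
8 → bin 6 (remaining 8)
8 → bin 6 (remaining 0)
8 → bin 7 (remaining 16)

7 bins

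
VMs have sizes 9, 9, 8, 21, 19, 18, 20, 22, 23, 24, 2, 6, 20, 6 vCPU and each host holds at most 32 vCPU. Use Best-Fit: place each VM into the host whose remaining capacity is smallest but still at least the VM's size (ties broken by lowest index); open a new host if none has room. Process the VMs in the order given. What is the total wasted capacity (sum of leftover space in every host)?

host 1: place 9 vCPU, 23 vCPU left
host 1: place 9 vCPU, 14 vCPU left
host 1: place 8 vCPU, 6 vCPU left
host 2: place 21 vCPU, 11 vCPU left
host 3: place 19 vCPU, 13 vCPU left
host 4: place 18 vCPU, 14 vCPU left
host 5: place 20 vCPU, 12 vCPU left
host 6: place 22 vCPU, 10 vCPU left
host 7: place 23 vCPU, 9 vCPU left
host 8: place 24 vCPU, 8 vCPU left
host 1: place 2 vCPU, 4 vCPU left
host 8: place 6 vCPU, 2 vCPU left
host 9: place 20 vCPU, 12 vCPU left
host 7: place 6 vCPU, 3 vCPU left
9 hosts × 32 vCPU = 288 vCPU; used 207 vCPU; unused 81 vCPU.

81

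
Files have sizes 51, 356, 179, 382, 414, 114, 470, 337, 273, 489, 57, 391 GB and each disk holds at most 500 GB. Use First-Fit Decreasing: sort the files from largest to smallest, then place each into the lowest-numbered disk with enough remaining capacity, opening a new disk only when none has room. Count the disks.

Sorted descending: 489, 470, 414, 391, 382, 356, 337, 273, 179, 114, 57, 51.
Put 489 GB in disk 1; 11 GB remain.
Put 470 GB in disk 2; 30 GB remain.
Put 414 GB in disk 3; 86 GB remain.
Put 391 GB in disk 4; 109 GB remain.
Put 382 GB in disk 5; 118 GB remain.
Put 356 GB in disk 6; 144 GB remain.
Put 337 GB in disk 7; 163 GB remain.
Put 273 GB in disk 8; 227 GB remain.
Put 179 GB in disk 8; 48 GB remain.
Put 114 GB in disk 5; 4 GB remain.
Put 57 GB in disk 3; 29 GB remain.
Put 51 GB in disk 4; 58 GB remain.

8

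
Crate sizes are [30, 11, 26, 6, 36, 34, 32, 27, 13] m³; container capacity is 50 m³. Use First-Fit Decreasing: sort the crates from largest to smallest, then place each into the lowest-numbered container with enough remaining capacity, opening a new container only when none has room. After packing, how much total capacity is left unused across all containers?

Sorted descending: 36, 34, 32, 30, 27, 26, 13, 11, 6.
container 1: place 36 m³, 14 m³ left
container 2: place 34 m³, 16 m³ left
container 3: place 32 m³, 18 m³ left
container 4: place 30 m³, 20 m³ left
container 5: place 27 m³, 23 m³ left
container 6: place 26 m³, 24 m³ left
container 1: place 13 m³, 1 m³ left
container 2: place 11 m³, 5 m³ left
container 3: place 6 m³, 12 m³ left
6 containers × 50 m³ = 300 m³; used 215 m³; unused 85 m³.

85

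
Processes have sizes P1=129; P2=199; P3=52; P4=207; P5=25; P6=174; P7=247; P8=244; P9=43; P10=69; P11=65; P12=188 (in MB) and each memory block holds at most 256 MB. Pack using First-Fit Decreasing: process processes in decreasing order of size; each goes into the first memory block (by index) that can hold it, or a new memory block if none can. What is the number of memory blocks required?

7

Sorted descending: 247, 244, 207, 199, 188, 174, 129, 69, 65, 52, 43, 25.
memory block 1: place 247 MB, 9 MB left
memory block 2: place 244 MB, 12 MB left
memory block 3: place 207 MB, 49 MB left
memory block 4: place 199 MB, 57 MB left
memory block 5: place 188 MB, 68 MB left
memory block 6: place 174 MB, 82 MB left
memory block 7: place 129 MB, 127 MB left
memory block 6: place 69 MB, 13 MB left
memory block 5: place 65 MB, 3 MB left
memory block 4: place 52 MB, 5 MB left
memory block 3: place 43 MB, 6 MB left
memory block 7: place 25 MB, 102 MB left
Final memory blocks: [247] [244] [207,43] [199,52] [188,65] [174,69] [129,25].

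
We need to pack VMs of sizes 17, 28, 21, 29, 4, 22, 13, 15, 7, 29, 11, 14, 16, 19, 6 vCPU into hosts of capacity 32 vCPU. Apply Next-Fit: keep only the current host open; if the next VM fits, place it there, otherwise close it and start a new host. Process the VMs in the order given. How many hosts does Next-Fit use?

11 hosts

Put 17 vCPU in host 1; 15 vCPU remain.
Put 28 vCPU in host 2; 4 vCPU remain.
Put 21 vCPU in host 3; 11 vCPU remain.
Put 29 vCPU in host 4; 3 vCPU remain.
Put 4 vCPU in host 5; 28 vCPU remain.
Put 22 vCPU in host 5; 6 vCPU remain.
Put 13 vCPU in host 6; 19 vCPU remain.
Put 15 vCPU in host 6; 4 vCPU remain.
Put 7 vCPU in host 7; 25 vCPU remain.
Put 29 vCPU in host 8; 3 vCPU remain.
Put 11 vCPU in host 9; 21 vCPU remain.
Put 14 vCPU in host 9; 7 vCPU remain.
Put 16 vCPU in host 10; 16 vCPU remain.
Put 19 vCPU in host 11; 13 vCPU remain.
Put 6 vCPU in host 11; 7 vCPU remain.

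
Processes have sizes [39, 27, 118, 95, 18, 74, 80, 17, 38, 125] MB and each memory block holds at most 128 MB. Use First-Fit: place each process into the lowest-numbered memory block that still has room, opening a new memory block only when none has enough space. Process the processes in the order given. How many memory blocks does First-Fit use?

6

39 MB → memory block 1 (remaining 89 MB)
27 MB → memory block 1 (remaining 62 MB)
118 MB → memory block 2 (remaining 10 MB)
95 MB → memory block 3 (remaining 33 MB)
18 MB → memory block 1 (remaining 44 MB)
74 MB → memory block 4 (remaining 54 MB)
80 MB → memory block 5 (remaining 48 MB)
17 MB → memory block 1 (remaining 27 MB)
38 MB → memory block 4 (remaining 16 MB)
125 MB → memory block 6 (remaining 3 MB)
Final memory blocks: [39,27,18,17] [118] [95] [74,38] [80] [125].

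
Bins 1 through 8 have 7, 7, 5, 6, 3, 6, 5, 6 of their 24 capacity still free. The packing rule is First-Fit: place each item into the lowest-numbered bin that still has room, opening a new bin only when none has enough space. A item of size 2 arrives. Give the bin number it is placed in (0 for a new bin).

1

Bins with room: bin 1 (7), bin 2 (7), bin 3 (5), bin 4 (6), bin 5 (3), bin 6 (6), bin 7 (5), bin 8 (6).
The first with room is bin 1.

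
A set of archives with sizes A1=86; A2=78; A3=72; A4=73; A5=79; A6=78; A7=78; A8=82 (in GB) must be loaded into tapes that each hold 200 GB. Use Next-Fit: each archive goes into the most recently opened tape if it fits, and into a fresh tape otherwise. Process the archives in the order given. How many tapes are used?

A1 (86 GB) → tape 1 (remaining 114 GB)
A2 (78 GB) → tape 1 (remaining 36 GB)
A3 (72 GB) → tape 2 (remaining 128 GB)
A4 (73 GB) → tape 2 (remaining 55 GB)
A5 (79 GB) → tape 3 (remaining 121 GB)
A6 (78 GB) → tape 3 (remaining 43 GB)
A7 (78 GB) → tape 4 (remaining 122 GB)
A8 (82 GB) → tape 4 (remaining 40 GB)

4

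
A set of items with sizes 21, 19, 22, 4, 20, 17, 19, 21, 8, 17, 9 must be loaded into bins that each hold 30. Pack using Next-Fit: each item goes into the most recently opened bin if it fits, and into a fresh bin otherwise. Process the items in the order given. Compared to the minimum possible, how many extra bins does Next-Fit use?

Next-Fit: [21] [19] [22,4] [20] [17] [19] [21,8] [17,9] → 8 bins.
8 items exceed 15 (half the capacity), and no two of those can share a bin, so at least 8 bins are needed.
So 8 is already optimal.

0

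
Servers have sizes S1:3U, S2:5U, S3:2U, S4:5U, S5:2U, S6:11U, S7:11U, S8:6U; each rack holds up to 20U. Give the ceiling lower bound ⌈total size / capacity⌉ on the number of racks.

3

Total size = 3 + 5 + 2 + 5 + 2 + 11 + 11 + 6 = 45U.
⌈45 / 20⌉ = 3.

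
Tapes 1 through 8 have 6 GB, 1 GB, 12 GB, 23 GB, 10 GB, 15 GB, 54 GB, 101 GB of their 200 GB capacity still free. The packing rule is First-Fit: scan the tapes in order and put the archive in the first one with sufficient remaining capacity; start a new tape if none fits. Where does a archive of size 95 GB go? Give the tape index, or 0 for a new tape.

8

Tapes with room: tape 8 (101 GB).
The first with room is tape 8.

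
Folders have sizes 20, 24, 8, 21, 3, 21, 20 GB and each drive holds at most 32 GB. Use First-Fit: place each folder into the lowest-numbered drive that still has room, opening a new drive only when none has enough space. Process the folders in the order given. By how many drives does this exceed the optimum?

First-Fit: [20,8,3] [24] [21] [21] [20] → 5 drives.
5 folders exceed 16 GB (half the capacity), and no two of those can share a drive, so at least 5 drives are needed.
So 5 is already optimal.

0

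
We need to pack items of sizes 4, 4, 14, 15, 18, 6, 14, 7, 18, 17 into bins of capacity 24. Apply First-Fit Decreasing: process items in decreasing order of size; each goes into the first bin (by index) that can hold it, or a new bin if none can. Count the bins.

Sorted descending: 18, 18, 17, 15, 14, 14, 7, 6, 4, 4.
18 → bin 1 (remaining 6)
18 → bin 2 (remaining 6)
17 → bin 3 (remaining 7)
15 → bin 4 (remaining 9)
14 → bin 5 (remaining 10)
14 → bin 6 (remaining 10)
7 → bin 3 (remaining 0)
6 → bin 1 (remaining 0)
4 → bin 2 (remaining 2)
4 → bin 4 (remaining 5)
Final bins: [18,6] [18,4] [17,7] [15,4] [14] [14].

6 bins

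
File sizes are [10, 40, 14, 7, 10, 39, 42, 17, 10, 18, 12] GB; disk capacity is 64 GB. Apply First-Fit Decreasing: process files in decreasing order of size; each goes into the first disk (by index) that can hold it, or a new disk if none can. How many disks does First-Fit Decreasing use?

4 disks

Sorted descending: 42, 40, 39, 18, 17, 14, 12, 10, 10, 10, 7.
disk 1: place 42 GB, 22 GB left
disk 2: place 40 GB, 24 GB left
disk 3: place 39 GB, 25 GB left
disk 1: place 18 GB, 4 GB left
disk 2: place 17 GB, 7 GB left
disk 3: place 14 GB, 11 GB left
disk 4: place 12 GB, 52 GB left
disk 3: place 10 GB, 1 GB left
disk 4: place 10 GB, 42 GB left
disk 4: place 10 GB, 32 GB left
disk 2: place 7 GB, 0 GB left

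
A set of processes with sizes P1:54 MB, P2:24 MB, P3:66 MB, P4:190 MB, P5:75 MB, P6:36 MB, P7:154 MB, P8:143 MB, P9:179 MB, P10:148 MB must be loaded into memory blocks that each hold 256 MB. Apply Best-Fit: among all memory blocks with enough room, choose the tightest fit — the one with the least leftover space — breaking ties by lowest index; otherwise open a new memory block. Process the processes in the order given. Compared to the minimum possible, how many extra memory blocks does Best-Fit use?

1

Best-Fit: [54,24,66,75,36] [190] [154] [143] [179] [148] → 6 memory blocks.
Total size 1069 MB; any packing needs at least ⌈1069/256⌉ = 5 memory blocks.
An optimal packing achieves that bound: [190,66] [179,75] [154,54,36] [148,24] [143] → 5 memory blocks.
Excess: 6 − 5 = 1.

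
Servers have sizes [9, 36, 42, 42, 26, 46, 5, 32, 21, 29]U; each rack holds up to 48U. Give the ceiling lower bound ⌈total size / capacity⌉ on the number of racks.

6 racks

Total size = 9 + 36 + 42 + 42 + 26 + 46 + 5 + 32 + 21 + 29 = 288U.
⌈288 / 48⌉ = 6.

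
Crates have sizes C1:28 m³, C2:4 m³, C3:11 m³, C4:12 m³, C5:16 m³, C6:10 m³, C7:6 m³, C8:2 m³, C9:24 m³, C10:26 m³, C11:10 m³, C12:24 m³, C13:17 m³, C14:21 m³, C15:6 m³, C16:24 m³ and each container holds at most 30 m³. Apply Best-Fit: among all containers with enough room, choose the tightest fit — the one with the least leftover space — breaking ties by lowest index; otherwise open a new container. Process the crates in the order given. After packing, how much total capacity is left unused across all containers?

Put C1 (28 m³) in container 1; 2 m³ remain.
Put C2 (4 m³) in container 2; 26 m³ remain.
Put C3 (11 m³) in container 2; 15 m³ remain.
Put C4 (12 m³) in container 2; 3 m³ remain.
Put C5 (16 m³) in container 3; 14 m³ remain.
Put C6 (10 m³) in container 3; 4 m³ remain.
Put C7 (6 m³) in container 4; 24 m³ remain.
Put C8 (2 m³) in container 1; 0 m³ remain.
Put C9 (24 m³) in container 4; 0 m³ remain.
Put C10 (26 m³) in container 5; 4 m³ remain.
Put C11 (10 m³) in container 6; 20 m³ remain.
Put C12 (24 m³) in container 7; 6 m³ remain.
Put C13 (17 m³) in container 6; 3 m³ remain.
Put C14 (21 m³) in container 8; 9 m³ remain.
Put C15 (6 m³) in container 7; 0 m³ remain.
Put C16 (24 m³) in container 9; 6 m³ remain.
9 containers × 30 m³ = 270 m³; used 241 m³; unused 29 m³.

29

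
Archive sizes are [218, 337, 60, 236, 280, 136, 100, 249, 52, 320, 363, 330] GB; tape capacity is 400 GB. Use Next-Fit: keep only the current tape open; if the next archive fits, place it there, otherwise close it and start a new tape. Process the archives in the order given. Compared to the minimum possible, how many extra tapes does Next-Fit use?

Next-Fit: [218] [337,60] [236] [280] [136,100] [249,52] [320] [363] [330] → 9 tapes.
8 archives exceed 200 GB (half the capacity), and no two of those can share a tape, so at least 8 tapes are needed.
An optimal packing achieves that bound: [363] [337,60] [330,52] [320] [280,100] [249,136] [236] [218] → 8 tapes.
Excess: 9 − 8 = 1.

1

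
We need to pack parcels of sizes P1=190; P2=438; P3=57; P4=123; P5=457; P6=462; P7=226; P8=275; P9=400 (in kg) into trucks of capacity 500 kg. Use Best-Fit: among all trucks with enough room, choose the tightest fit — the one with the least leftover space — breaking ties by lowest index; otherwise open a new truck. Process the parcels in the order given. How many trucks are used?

P1 (190 kg) → truck 1 (remaining 310 kg)
P2 (438 kg) → truck 2 (remaining 62 kg)
P3 (57 kg) → truck 2 (remaining 5 kg)
P4 (123 kg) → truck 1 (remaining 187 kg)
P5 (457 kg) → truck 3 (remaining 43 kg)
P6 (462 kg) → truck 4 (remaining 38 kg)
P7 (226 kg) → truck 5 (remaining 274 kg)
P8 (275 kg) → truck 6 (remaining 225 kg)
P9 (400 kg) → truck 7 (remaining 100 kg)

7 trucks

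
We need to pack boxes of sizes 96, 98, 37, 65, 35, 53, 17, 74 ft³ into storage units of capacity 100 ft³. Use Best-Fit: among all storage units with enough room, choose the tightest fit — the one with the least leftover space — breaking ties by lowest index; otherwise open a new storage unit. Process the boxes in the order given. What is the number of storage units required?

5

Put 96 ft³ in storage unit 1; 4 ft³ remain.
Put 98 ft³ in storage unit 2; 2 ft³ remain.
Put 37 ft³ in storage unit 3; 63 ft³ remain.
Put 65 ft³ in storage unit 4; 35 ft³ remain.
Put 35 ft³ in storage unit 4; 0 ft³ remain.
Put 53 ft³ in storage unit 3; 10 ft³ remain.
Put 17 ft³ in storage unit 5; 83 ft³ remain.
Put 74 ft³ in storage unit 5; 9 ft³ remain.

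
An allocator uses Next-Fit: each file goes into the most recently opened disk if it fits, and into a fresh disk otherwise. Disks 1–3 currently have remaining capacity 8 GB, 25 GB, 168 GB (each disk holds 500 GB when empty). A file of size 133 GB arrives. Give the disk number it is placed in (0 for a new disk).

3

Next-Fit only looks at disk 3, which has 168 GB free.
133 GB fits there.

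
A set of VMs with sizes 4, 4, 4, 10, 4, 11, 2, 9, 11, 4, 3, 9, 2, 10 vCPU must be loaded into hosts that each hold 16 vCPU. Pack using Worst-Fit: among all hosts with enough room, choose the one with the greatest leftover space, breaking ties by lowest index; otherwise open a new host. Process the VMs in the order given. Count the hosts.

7

4 vCPU → host 1 (remaining 12 vCPU)
4 vCPU → host 1 (remaining 8 vCPU)
4 vCPU → host 1 (remaining 4 vCPU)
10 vCPU → host 2 (remaining 6 vCPU)
4 vCPU → host 2 (remaining 2 vCPU)
11 vCPU → host 3 (remaining 5 vCPU)
2 vCPU → host 3 (remaining 3 vCPU)
9 vCPU → host 4 (remaining 7 vCPU)
11 vCPU → host 5 (remaining 5 vCPU)
4 vCPU → host 4 (remaining 3 vCPU)
3 vCPU → host 5 (remaining 2 vCPU)
9 vCPU → host 6 (remaining 7 vCPU)
2 vCPU → host 6 (remaining 5 vCPU)
10 vCPU → host 7 (remaining 6 vCPU)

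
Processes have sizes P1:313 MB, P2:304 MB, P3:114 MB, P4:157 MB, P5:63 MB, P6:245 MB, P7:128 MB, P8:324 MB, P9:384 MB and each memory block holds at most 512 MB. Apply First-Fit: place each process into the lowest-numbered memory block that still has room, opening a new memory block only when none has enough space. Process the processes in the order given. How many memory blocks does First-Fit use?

Put P1 (313 MB) in memory block 1; 199 MB remain.
Put P2 (304 MB) in memory block 2; 208 MB remain.
Put P3 (114 MB) in memory block 1; 85 MB remain.
Put P4 (157 MB) in memory block 2; 51 MB remain.
Put P5 (63 MB) in memory block 1; 22 MB remain.
Put P6 (245 MB) in memory block 3; 267 MB remain.
Put P7 (128 MB) in memory block 3; 139 MB remain.
Put P8 (324 MB) in memory block 4; 188 MB remain.
Put P9 (384 MB) in memory block 5; 128 MB remain.
Final memory blocks: [313,114,63] [304,157] [245,128] [324] [384].

5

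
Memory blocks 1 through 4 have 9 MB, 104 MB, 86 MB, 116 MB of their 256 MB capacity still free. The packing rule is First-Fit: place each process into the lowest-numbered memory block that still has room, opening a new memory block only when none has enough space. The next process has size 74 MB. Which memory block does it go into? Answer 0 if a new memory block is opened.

2

Memory blocks with room: memory block 2 (104 MB), memory block 3 (86 MB), memory block 4 (116 MB).
The first with room is memory block 2.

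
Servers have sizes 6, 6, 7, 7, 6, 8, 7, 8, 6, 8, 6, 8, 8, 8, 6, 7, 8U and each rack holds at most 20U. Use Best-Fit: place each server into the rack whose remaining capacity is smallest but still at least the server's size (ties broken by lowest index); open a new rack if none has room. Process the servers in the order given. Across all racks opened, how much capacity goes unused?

rack 1: place 6U, 14U left
rack 1: place 6U, 8U left
rack 1: place 7U, 1U left
rack 2: place 7U, 13U left
rack 2: place 6U, 7U left
rack 3: place 8U, 12U left
rack 2: place 7U, 0U left
rack 3: place 8U, 4U left
rack 4: place 6U, 14U left
rack 4: place 8U, 6U left
rack 4: place 6U, 0U left
rack 5: place 8U, 12U left
rack 5: place 8U, 4U left
rack 6: place 8U, 12U left
rack 6: place 6U, 6U left
rack 7: place 7U, 13U left
rack 7: place 8U, 5U left
7 racks × 20U = 140U; used 120U; unused 20U.

20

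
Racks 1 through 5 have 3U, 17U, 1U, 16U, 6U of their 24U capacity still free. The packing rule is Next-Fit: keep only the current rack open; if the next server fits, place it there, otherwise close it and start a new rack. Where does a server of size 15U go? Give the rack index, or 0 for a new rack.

0

Next-Fit only looks at rack 5, which has 6U free.
15U does not fit, so a new rack is opened.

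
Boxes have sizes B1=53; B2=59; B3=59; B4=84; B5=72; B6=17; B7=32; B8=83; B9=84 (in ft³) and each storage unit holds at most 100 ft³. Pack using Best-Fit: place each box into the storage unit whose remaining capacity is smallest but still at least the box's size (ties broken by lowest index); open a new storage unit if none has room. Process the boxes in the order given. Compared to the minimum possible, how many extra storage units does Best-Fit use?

Best-Fit: [53] [59,32] [59] [84] [72,17] [83] [84] → 7 storage units.
7 boxes exceed 50 ft³ (half the capacity), and no two of those can share a storage unit, so at least 7 storage units are needed.
So 7 is already optimal.

0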